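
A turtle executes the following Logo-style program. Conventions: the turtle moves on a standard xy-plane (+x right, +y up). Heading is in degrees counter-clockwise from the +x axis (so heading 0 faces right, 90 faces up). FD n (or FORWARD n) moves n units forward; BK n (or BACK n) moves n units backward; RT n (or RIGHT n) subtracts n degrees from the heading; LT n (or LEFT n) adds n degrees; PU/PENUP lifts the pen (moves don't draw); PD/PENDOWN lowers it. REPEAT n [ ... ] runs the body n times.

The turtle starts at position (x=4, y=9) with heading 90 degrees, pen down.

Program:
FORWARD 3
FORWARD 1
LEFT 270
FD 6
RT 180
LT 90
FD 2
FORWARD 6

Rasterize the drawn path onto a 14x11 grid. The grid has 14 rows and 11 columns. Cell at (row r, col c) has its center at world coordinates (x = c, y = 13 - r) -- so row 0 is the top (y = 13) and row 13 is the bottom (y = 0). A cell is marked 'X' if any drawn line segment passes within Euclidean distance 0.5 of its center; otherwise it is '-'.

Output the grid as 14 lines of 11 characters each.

Segment 0: (4,9) -> (4,12)
Segment 1: (4,12) -> (4,13)
Segment 2: (4,13) -> (10,13)
Segment 3: (10,13) -> (10,11)
Segment 4: (10,11) -> (10,5)

Answer: ----XXXXXXX
----X-----X
----X-----X
----X-----X
----X-----X
----------X
----------X
----------X
----------X
-----------
-----------
-----------
-----------
-----------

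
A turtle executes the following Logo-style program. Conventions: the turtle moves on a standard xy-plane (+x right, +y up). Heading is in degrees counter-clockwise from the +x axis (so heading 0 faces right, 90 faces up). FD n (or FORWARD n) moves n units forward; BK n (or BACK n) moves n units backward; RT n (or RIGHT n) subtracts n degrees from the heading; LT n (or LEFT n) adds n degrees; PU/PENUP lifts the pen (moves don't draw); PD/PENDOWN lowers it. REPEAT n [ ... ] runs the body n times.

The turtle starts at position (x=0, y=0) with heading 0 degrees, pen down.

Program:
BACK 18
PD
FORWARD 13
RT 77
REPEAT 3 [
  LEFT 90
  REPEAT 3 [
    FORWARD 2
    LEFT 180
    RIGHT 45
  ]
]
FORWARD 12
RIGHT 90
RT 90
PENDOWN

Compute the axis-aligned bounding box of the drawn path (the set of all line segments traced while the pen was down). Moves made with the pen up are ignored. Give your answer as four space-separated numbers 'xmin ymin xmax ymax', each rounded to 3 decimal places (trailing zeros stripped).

Executing turtle program step by step:
Start: pos=(0,0), heading=0, pen down
BK 18: (0,0) -> (-18,0) [heading=0, draw]
PD: pen down
FD 13: (-18,0) -> (-5,0) [heading=0, draw]
RT 77: heading 0 -> 283
REPEAT 3 [
  -- iteration 1/3 --
  LT 90: heading 283 -> 13
  REPEAT 3 [
    -- iteration 1/3 --
    FD 2: (-5,0) -> (-3.051,0.45) [heading=13, draw]
    LT 180: heading 13 -> 193
    RT 45: heading 193 -> 148
    -- iteration 2/3 --
    FD 2: (-3.051,0.45) -> (-4.747,1.51) [heading=148, draw]
    LT 180: heading 148 -> 328
    RT 45: heading 328 -> 283
    -- iteration 3/3 --
    FD 2: (-4.747,1.51) -> (-4.297,-0.439) [heading=283, draw]
    LT 180: heading 283 -> 103
    RT 45: heading 103 -> 58
  ]
  -- iteration 2/3 --
  LT 90: heading 58 -> 148
  REPEAT 3 [
    -- iteration 1/3 --
    FD 2: (-4.297,-0.439) -> (-5.994,0.621) [heading=148, draw]
    LT 180: heading 148 -> 328
    RT 45: heading 328 -> 283
    -- iteration 2/3 --
    FD 2: (-5.994,0.621) -> (-5.544,-1.328) [heading=283, draw]
    LT 180: heading 283 -> 103
    RT 45: heading 103 -> 58
    -- iteration 3/3 --
    FD 2: (-5.544,-1.328) -> (-4.484,0.368) [heading=58, draw]
    LT 180: heading 58 -> 238
    RT 45: heading 238 -> 193
  ]
  -- iteration 3/3 --
  LT 90: heading 193 -> 283
  REPEAT 3 [
    -- iteration 1/3 --
    FD 2: (-4.484,0.368) -> (-4.034,-1.581) [heading=283, draw]
    LT 180: heading 283 -> 103
    RT 45: heading 103 -> 58
    -- iteration 2/3 --
    FD 2: (-4.034,-1.581) -> (-2.974,0.116) [heading=58, draw]
    LT 180: heading 58 -> 238
    RT 45: heading 238 -> 193
    -- iteration 3/3 --
    FD 2: (-2.974,0.116) -> (-4.923,-0.334) [heading=193, draw]
    LT 180: heading 193 -> 13
    RT 45: heading 13 -> 328
  ]
]
FD 12: (-4.923,-0.334) -> (5.254,-6.693) [heading=328, draw]
RT 90: heading 328 -> 238
RT 90: heading 238 -> 148
PD: pen down
Final: pos=(5.254,-6.693), heading=148, 12 segment(s) drawn

Segment endpoints: x in {-18, -5.994, -5.544, -5, -4.923, -4.747, -4.484, -4.297, -4.034, -3.051, -2.974, 0, 5.254}, y in {-6.693, -1.581, -1.328, -0.439, -0.334, 0, 0.116, 0.368, 0.45, 0.621, 1.51}
xmin=-18, ymin=-6.693, xmax=5.254, ymax=1.51

Answer: -18 -6.693 5.254 1.51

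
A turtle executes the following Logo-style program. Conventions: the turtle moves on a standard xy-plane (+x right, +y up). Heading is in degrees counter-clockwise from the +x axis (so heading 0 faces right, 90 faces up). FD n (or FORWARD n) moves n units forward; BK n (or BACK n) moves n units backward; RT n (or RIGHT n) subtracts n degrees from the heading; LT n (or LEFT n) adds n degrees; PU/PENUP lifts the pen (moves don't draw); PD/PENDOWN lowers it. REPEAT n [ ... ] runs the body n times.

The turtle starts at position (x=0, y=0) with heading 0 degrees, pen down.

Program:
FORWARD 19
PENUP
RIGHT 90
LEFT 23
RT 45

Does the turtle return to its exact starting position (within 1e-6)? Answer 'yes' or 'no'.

Executing turtle program step by step:
Start: pos=(0,0), heading=0, pen down
FD 19: (0,0) -> (19,0) [heading=0, draw]
PU: pen up
RT 90: heading 0 -> 270
LT 23: heading 270 -> 293
RT 45: heading 293 -> 248
Final: pos=(19,0), heading=248, 1 segment(s) drawn

Start position: (0, 0)
Final position: (19, 0)
Distance = 19; >= 1e-6 -> NOT closed

Answer: no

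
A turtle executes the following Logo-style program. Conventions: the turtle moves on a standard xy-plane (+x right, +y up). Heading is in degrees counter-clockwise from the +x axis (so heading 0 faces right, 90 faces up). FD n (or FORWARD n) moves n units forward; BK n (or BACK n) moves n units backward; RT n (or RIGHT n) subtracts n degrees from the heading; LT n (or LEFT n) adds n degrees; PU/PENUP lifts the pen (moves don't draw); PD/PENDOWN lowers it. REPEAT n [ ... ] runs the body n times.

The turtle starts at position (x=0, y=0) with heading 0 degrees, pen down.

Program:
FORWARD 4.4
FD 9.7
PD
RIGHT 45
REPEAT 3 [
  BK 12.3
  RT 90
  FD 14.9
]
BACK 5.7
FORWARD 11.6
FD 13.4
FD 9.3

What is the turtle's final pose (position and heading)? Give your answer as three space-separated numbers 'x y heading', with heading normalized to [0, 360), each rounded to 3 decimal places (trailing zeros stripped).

Answer: 32.485 39.457 45

Derivation:
Executing turtle program step by step:
Start: pos=(0,0), heading=0, pen down
FD 4.4: (0,0) -> (4.4,0) [heading=0, draw]
FD 9.7: (4.4,0) -> (14.1,0) [heading=0, draw]
PD: pen down
RT 45: heading 0 -> 315
REPEAT 3 [
  -- iteration 1/3 --
  BK 12.3: (14.1,0) -> (5.403,8.697) [heading=315, draw]
  RT 90: heading 315 -> 225
  FD 14.9: (5.403,8.697) -> (-5.133,-1.838) [heading=225, draw]
  -- iteration 2/3 --
  BK 12.3: (-5.133,-1.838) -> (3.564,6.859) [heading=225, draw]
  RT 90: heading 225 -> 135
  FD 14.9: (3.564,6.859) -> (-6.972,17.395) [heading=135, draw]
  -- iteration 3/3 --
  BK 12.3: (-6.972,17.395) -> (1.726,8.697) [heading=135, draw]
  RT 90: heading 135 -> 45
  FD 14.9: (1.726,8.697) -> (12.262,19.233) [heading=45, draw]
]
BK 5.7: (12.262,19.233) -> (8.231,15.203) [heading=45, draw]
FD 11.6: (8.231,15.203) -> (16.433,23.405) [heading=45, draw]
FD 13.4: (16.433,23.405) -> (25.909,32.88) [heading=45, draw]
FD 9.3: (25.909,32.88) -> (32.485,39.457) [heading=45, draw]
Final: pos=(32.485,39.457), heading=45, 12 segment(s) drawn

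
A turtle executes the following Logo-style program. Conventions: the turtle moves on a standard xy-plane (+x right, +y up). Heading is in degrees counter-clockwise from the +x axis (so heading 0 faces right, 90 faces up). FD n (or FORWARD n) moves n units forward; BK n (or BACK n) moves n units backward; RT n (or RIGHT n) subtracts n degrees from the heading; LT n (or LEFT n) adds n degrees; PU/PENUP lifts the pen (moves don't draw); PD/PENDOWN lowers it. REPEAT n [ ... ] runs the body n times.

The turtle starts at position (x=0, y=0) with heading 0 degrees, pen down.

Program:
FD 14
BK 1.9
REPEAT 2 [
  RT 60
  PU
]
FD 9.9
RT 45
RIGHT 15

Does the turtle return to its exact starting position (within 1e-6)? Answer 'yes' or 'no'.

Answer: no

Derivation:
Executing turtle program step by step:
Start: pos=(0,0), heading=0, pen down
FD 14: (0,0) -> (14,0) [heading=0, draw]
BK 1.9: (14,0) -> (12.1,0) [heading=0, draw]
REPEAT 2 [
  -- iteration 1/2 --
  RT 60: heading 0 -> 300
  PU: pen up
  -- iteration 2/2 --
  RT 60: heading 300 -> 240
  PU: pen up
]
FD 9.9: (12.1,0) -> (7.15,-8.574) [heading=240, move]
RT 45: heading 240 -> 195
RT 15: heading 195 -> 180
Final: pos=(7.15,-8.574), heading=180, 2 segment(s) drawn

Start position: (0, 0)
Final position: (7.15, -8.574)
Distance = 11.164; >= 1e-6 -> NOT closed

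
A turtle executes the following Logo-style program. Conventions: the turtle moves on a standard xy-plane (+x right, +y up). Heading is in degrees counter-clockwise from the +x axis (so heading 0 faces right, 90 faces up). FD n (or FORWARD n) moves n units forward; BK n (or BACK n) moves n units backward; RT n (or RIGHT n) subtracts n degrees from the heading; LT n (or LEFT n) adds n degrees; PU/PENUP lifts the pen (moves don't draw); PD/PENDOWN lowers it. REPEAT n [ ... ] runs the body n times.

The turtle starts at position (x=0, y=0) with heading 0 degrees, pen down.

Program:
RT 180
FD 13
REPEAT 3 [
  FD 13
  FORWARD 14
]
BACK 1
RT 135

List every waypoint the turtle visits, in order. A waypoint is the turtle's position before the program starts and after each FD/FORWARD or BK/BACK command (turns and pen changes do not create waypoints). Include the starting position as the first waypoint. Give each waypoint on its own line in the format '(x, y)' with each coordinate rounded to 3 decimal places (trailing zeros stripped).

Answer: (0, 0)
(-13, 0)
(-26, 0)
(-40, 0)
(-53, 0)
(-67, 0)
(-80, 0)
(-94, 0)
(-93, 0)

Derivation:
Executing turtle program step by step:
Start: pos=(0,0), heading=0, pen down
RT 180: heading 0 -> 180
FD 13: (0,0) -> (-13,0) [heading=180, draw]
REPEAT 3 [
  -- iteration 1/3 --
  FD 13: (-13,0) -> (-26,0) [heading=180, draw]
  FD 14: (-26,0) -> (-40,0) [heading=180, draw]
  -- iteration 2/3 --
  FD 13: (-40,0) -> (-53,0) [heading=180, draw]
  FD 14: (-53,0) -> (-67,0) [heading=180, draw]
  -- iteration 3/3 --
  FD 13: (-67,0) -> (-80,0) [heading=180, draw]
  FD 14: (-80,0) -> (-94,0) [heading=180, draw]
]
BK 1: (-94,0) -> (-93,0) [heading=180, draw]
RT 135: heading 180 -> 45
Final: pos=(-93,0), heading=45, 8 segment(s) drawn
Waypoints (9 total):
(0, 0)
(-13, 0)
(-26, 0)
(-40, 0)
(-53, 0)
(-67, 0)
(-80, 0)
(-94, 0)
(-93, 0)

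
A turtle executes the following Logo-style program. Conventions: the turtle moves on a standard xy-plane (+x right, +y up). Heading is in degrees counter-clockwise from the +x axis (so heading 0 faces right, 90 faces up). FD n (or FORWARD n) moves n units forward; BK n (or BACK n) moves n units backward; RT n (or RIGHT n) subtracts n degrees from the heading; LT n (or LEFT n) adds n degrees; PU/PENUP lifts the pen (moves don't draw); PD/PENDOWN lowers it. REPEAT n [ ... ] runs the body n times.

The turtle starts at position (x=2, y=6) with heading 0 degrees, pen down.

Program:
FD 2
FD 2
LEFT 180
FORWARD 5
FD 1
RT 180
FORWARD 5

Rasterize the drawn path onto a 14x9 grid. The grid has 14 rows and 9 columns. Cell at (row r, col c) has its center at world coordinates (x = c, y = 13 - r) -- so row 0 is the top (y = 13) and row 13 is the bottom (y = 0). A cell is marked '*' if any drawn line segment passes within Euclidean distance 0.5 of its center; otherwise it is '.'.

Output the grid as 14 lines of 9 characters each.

Answer: .........
.........
.........
.........
.........
.........
.........
*******..
.........
.........
.........
.........
.........
.........

Derivation:
Segment 0: (2,6) -> (4,6)
Segment 1: (4,6) -> (6,6)
Segment 2: (6,6) -> (1,6)
Segment 3: (1,6) -> (0,6)
Segment 4: (0,6) -> (5,6)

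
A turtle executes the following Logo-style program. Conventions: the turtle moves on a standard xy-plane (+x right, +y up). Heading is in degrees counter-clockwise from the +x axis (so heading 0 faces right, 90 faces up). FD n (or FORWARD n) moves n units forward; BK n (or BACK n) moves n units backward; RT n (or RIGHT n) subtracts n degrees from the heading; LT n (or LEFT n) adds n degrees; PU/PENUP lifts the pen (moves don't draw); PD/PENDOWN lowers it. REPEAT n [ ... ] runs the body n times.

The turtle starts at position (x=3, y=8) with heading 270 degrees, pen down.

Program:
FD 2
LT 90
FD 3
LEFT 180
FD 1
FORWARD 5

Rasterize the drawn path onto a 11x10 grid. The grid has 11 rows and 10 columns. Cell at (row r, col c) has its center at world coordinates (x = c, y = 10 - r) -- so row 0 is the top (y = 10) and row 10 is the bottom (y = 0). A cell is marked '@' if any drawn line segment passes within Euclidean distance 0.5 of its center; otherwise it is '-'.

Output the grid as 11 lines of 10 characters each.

Answer: ----------
----------
---@------
---@------
@@@@@@@---
----------
----------
----------
----------
----------
----------

Derivation:
Segment 0: (3,8) -> (3,6)
Segment 1: (3,6) -> (6,6)
Segment 2: (6,6) -> (5,6)
Segment 3: (5,6) -> (0,6)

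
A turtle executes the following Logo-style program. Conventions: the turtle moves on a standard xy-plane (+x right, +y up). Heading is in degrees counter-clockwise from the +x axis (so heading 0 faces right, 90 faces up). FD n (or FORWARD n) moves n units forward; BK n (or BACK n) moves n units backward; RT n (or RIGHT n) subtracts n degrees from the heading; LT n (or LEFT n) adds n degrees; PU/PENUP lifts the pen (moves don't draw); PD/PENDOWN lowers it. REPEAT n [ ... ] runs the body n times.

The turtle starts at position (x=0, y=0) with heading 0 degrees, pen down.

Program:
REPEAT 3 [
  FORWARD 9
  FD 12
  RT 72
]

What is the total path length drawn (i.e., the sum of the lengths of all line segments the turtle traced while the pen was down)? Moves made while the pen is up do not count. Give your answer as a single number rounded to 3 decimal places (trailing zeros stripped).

Answer: 63

Derivation:
Executing turtle program step by step:
Start: pos=(0,0), heading=0, pen down
REPEAT 3 [
  -- iteration 1/3 --
  FD 9: (0,0) -> (9,0) [heading=0, draw]
  FD 12: (9,0) -> (21,0) [heading=0, draw]
  RT 72: heading 0 -> 288
  -- iteration 2/3 --
  FD 9: (21,0) -> (23.781,-8.56) [heading=288, draw]
  FD 12: (23.781,-8.56) -> (27.489,-19.972) [heading=288, draw]
  RT 72: heading 288 -> 216
  -- iteration 3/3 --
  FD 9: (27.489,-19.972) -> (20.208,-25.262) [heading=216, draw]
  FD 12: (20.208,-25.262) -> (10.5,-32.316) [heading=216, draw]
  RT 72: heading 216 -> 144
]
Final: pos=(10.5,-32.316), heading=144, 6 segment(s) drawn

Segment lengths:
  seg 1: (0,0) -> (9,0), length = 9
  seg 2: (9,0) -> (21,0), length = 12
  seg 3: (21,0) -> (23.781,-8.56), length = 9
  seg 4: (23.781,-8.56) -> (27.489,-19.972), length = 12
  seg 5: (27.489,-19.972) -> (20.208,-25.262), length = 9
  seg 6: (20.208,-25.262) -> (10.5,-32.316), length = 12
Total = 63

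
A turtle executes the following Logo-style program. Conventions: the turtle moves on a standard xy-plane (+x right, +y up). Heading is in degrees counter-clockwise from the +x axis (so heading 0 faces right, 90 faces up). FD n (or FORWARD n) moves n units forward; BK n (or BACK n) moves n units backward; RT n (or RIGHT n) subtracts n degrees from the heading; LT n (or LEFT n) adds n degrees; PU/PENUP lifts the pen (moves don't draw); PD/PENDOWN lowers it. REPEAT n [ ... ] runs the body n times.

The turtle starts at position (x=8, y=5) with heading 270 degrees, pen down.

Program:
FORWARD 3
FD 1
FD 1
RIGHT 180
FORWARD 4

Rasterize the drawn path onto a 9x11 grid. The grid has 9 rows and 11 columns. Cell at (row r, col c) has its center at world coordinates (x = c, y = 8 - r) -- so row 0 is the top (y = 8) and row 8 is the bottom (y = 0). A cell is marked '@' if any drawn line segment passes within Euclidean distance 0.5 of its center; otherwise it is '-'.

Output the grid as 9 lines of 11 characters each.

Answer: -----------
-----------
-----------
--------@--
--------@--
--------@--
--------@--
--------@--
--------@--

Derivation:
Segment 0: (8,5) -> (8,2)
Segment 1: (8,2) -> (8,1)
Segment 2: (8,1) -> (8,0)
Segment 3: (8,0) -> (8,4)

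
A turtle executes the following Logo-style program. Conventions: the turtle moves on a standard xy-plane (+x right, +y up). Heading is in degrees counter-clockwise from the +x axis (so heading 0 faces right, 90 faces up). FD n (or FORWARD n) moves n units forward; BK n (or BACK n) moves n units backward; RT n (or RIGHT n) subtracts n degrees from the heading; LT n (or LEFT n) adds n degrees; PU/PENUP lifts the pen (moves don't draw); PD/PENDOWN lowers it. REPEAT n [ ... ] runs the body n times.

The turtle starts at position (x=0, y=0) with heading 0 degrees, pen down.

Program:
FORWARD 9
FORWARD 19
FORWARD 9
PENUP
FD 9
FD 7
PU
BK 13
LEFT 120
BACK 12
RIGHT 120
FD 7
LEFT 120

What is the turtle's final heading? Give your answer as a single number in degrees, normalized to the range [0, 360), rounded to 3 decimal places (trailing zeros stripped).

Answer: 120

Derivation:
Executing turtle program step by step:
Start: pos=(0,0), heading=0, pen down
FD 9: (0,0) -> (9,0) [heading=0, draw]
FD 19: (9,0) -> (28,0) [heading=0, draw]
FD 9: (28,0) -> (37,0) [heading=0, draw]
PU: pen up
FD 9: (37,0) -> (46,0) [heading=0, move]
FD 7: (46,0) -> (53,0) [heading=0, move]
PU: pen up
BK 13: (53,0) -> (40,0) [heading=0, move]
LT 120: heading 0 -> 120
BK 12: (40,0) -> (46,-10.392) [heading=120, move]
RT 120: heading 120 -> 0
FD 7: (46,-10.392) -> (53,-10.392) [heading=0, move]
LT 120: heading 0 -> 120
Final: pos=(53,-10.392), heading=120, 3 segment(s) drawn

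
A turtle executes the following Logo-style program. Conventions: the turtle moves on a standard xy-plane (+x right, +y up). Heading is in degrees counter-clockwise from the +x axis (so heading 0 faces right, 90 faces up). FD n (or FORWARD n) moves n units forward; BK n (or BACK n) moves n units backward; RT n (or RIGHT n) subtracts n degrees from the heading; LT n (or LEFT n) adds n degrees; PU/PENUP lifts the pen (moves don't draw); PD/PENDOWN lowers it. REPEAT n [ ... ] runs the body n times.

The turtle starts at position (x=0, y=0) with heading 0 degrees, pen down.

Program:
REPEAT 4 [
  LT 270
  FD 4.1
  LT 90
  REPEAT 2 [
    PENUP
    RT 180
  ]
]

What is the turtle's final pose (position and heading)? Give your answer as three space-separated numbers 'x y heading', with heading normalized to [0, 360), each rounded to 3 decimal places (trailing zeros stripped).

Executing turtle program step by step:
Start: pos=(0,0), heading=0, pen down
REPEAT 4 [
  -- iteration 1/4 --
  LT 270: heading 0 -> 270
  FD 4.1: (0,0) -> (0,-4.1) [heading=270, draw]
  LT 90: heading 270 -> 0
  REPEAT 2 [
    -- iteration 1/2 --
    PU: pen up
    RT 180: heading 0 -> 180
    -- iteration 2/2 --
    PU: pen up
    RT 180: heading 180 -> 0
  ]
  -- iteration 2/4 --
  LT 270: heading 0 -> 270
  FD 4.1: (0,-4.1) -> (0,-8.2) [heading=270, move]
  LT 90: heading 270 -> 0
  REPEAT 2 [
    -- iteration 1/2 --
    PU: pen up
    RT 180: heading 0 -> 180
    -- iteration 2/2 --
    PU: pen up
    RT 180: heading 180 -> 0
  ]
  -- iteration 3/4 --
  LT 270: heading 0 -> 270
  FD 4.1: (0,-8.2) -> (0,-12.3) [heading=270, move]
  LT 90: heading 270 -> 0
  REPEAT 2 [
    -- iteration 1/2 --
    PU: pen up
    RT 180: heading 0 -> 180
    -- iteration 2/2 --
    PU: pen up
    RT 180: heading 180 -> 0
  ]
  -- iteration 4/4 --
  LT 270: heading 0 -> 270
  FD 4.1: (0,-12.3) -> (0,-16.4) [heading=270, move]
  LT 90: heading 270 -> 0
  REPEAT 2 [
    -- iteration 1/2 --
    PU: pen up
    RT 180: heading 0 -> 180
    -- iteration 2/2 --
    PU: pen up
    RT 180: heading 180 -> 0
  ]
]
Final: pos=(0,-16.4), heading=0, 1 segment(s) drawn

Answer: 0 -16.4 0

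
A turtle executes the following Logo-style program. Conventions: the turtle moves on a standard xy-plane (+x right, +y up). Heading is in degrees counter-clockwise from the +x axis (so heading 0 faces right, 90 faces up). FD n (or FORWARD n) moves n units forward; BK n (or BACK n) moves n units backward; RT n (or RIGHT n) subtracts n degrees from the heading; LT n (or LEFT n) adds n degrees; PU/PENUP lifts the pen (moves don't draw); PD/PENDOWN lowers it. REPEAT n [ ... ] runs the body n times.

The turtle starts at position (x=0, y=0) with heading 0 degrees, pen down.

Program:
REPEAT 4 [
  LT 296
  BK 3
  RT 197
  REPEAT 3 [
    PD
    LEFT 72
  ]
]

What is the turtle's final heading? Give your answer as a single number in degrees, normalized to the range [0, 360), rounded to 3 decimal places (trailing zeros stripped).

Executing turtle program step by step:
Start: pos=(0,0), heading=0, pen down
REPEAT 4 [
  -- iteration 1/4 --
  LT 296: heading 0 -> 296
  BK 3: (0,0) -> (-1.315,2.696) [heading=296, draw]
  RT 197: heading 296 -> 99
  REPEAT 3 [
    -- iteration 1/3 --
    PD: pen down
    LT 72: heading 99 -> 171
    -- iteration 2/3 --
    PD: pen down
    LT 72: heading 171 -> 243
    -- iteration 3/3 --
    PD: pen down
    LT 72: heading 243 -> 315
  ]
  -- iteration 2/4 --
  LT 296: heading 315 -> 251
  BK 3: (-1.315,2.696) -> (-0.338,5.533) [heading=251, draw]
  RT 197: heading 251 -> 54
  REPEAT 3 [
    -- iteration 1/3 --
    PD: pen down
    LT 72: heading 54 -> 126
    -- iteration 2/3 --
    PD: pen down
    LT 72: heading 126 -> 198
    -- iteration 3/3 --
    PD: pen down
    LT 72: heading 198 -> 270
  ]
  -- iteration 3/4 --
  LT 296: heading 270 -> 206
  BK 3: (-0.338,5.533) -> (2.358,6.848) [heading=206, draw]
  RT 197: heading 206 -> 9
  REPEAT 3 [
    -- iteration 1/3 --
    PD: pen down
    LT 72: heading 9 -> 81
    -- iteration 2/3 --
    PD: pen down
    LT 72: heading 81 -> 153
    -- iteration 3/3 --
    PD: pen down
    LT 72: heading 153 -> 225
  ]
  -- iteration 4/4 --
  LT 296: heading 225 -> 161
  BK 3: (2.358,6.848) -> (5.195,5.871) [heading=161, draw]
  RT 197: heading 161 -> 324
  REPEAT 3 [
    -- iteration 1/3 --
    PD: pen down
    LT 72: heading 324 -> 36
    -- iteration 2/3 --
    PD: pen down
    LT 72: heading 36 -> 108
    -- iteration 3/3 --
    PD: pen down
    LT 72: heading 108 -> 180
  ]
]
Final: pos=(5.195,5.871), heading=180, 4 segment(s) drawn

Answer: 180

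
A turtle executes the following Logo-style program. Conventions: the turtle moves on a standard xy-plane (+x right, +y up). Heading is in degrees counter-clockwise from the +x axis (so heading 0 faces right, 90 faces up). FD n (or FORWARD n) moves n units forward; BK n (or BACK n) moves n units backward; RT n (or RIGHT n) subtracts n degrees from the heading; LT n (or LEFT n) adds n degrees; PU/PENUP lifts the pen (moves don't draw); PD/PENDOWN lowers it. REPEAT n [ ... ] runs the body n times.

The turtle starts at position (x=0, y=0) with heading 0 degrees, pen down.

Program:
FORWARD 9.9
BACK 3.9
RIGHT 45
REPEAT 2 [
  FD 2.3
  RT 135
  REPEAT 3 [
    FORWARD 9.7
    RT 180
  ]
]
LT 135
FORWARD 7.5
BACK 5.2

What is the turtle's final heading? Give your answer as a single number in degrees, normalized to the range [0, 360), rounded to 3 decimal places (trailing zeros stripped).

Answer: 180

Derivation:
Executing turtle program step by step:
Start: pos=(0,0), heading=0, pen down
FD 9.9: (0,0) -> (9.9,0) [heading=0, draw]
BK 3.9: (9.9,0) -> (6,0) [heading=0, draw]
RT 45: heading 0 -> 315
REPEAT 2 [
  -- iteration 1/2 --
  FD 2.3: (6,0) -> (7.626,-1.626) [heading=315, draw]
  RT 135: heading 315 -> 180
  REPEAT 3 [
    -- iteration 1/3 --
    FD 9.7: (7.626,-1.626) -> (-2.074,-1.626) [heading=180, draw]
    RT 180: heading 180 -> 0
    -- iteration 2/3 --
    FD 9.7: (-2.074,-1.626) -> (7.626,-1.626) [heading=0, draw]
    RT 180: heading 0 -> 180
    -- iteration 3/3 --
    FD 9.7: (7.626,-1.626) -> (-2.074,-1.626) [heading=180, draw]
    RT 180: heading 180 -> 0
  ]
  -- iteration 2/2 --
  FD 2.3: (-2.074,-1.626) -> (0.226,-1.626) [heading=0, draw]
  RT 135: heading 0 -> 225
  REPEAT 3 [
    -- iteration 1/3 --
    FD 9.7: (0.226,-1.626) -> (-6.633,-8.485) [heading=225, draw]
    RT 180: heading 225 -> 45
    -- iteration 2/3 --
    FD 9.7: (-6.633,-8.485) -> (0.226,-1.626) [heading=45, draw]
    RT 180: heading 45 -> 225
    -- iteration 3/3 --
    FD 9.7: (0.226,-1.626) -> (-6.633,-8.485) [heading=225, draw]
    RT 180: heading 225 -> 45
  ]
]
LT 135: heading 45 -> 180
FD 7.5: (-6.633,-8.485) -> (-14.133,-8.485) [heading=180, draw]
BK 5.2: (-14.133,-8.485) -> (-8.933,-8.485) [heading=180, draw]
Final: pos=(-8.933,-8.485), heading=180, 12 segment(s) drawn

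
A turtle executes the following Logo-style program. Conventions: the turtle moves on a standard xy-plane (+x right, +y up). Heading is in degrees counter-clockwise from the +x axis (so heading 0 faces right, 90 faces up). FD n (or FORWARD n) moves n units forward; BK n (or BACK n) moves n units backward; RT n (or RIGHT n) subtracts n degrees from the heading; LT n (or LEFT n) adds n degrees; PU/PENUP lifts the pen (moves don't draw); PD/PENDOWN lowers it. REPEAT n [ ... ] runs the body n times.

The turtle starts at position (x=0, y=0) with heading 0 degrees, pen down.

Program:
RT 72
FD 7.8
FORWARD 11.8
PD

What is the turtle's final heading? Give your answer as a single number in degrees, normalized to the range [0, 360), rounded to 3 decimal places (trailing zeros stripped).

Answer: 288

Derivation:
Executing turtle program step by step:
Start: pos=(0,0), heading=0, pen down
RT 72: heading 0 -> 288
FD 7.8: (0,0) -> (2.41,-7.418) [heading=288, draw]
FD 11.8: (2.41,-7.418) -> (6.057,-18.641) [heading=288, draw]
PD: pen down
Final: pos=(6.057,-18.641), heading=288, 2 segment(s) drawn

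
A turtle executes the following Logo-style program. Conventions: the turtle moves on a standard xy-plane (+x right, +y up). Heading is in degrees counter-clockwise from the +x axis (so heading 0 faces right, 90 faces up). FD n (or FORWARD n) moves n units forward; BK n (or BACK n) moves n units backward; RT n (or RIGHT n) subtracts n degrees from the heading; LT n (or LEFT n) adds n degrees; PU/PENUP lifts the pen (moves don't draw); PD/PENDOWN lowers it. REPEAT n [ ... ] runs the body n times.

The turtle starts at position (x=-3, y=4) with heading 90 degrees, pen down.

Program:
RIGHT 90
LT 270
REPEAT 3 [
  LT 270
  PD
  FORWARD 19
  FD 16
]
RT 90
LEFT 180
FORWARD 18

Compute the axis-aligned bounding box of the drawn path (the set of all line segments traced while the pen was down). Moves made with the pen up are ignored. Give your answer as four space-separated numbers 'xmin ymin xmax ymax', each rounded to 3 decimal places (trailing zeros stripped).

Executing turtle program step by step:
Start: pos=(-3,4), heading=90, pen down
RT 90: heading 90 -> 0
LT 270: heading 0 -> 270
REPEAT 3 [
  -- iteration 1/3 --
  LT 270: heading 270 -> 180
  PD: pen down
  FD 19: (-3,4) -> (-22,4) [heading=180, draw]
  FD 16: (-22,4) -> (-38,4) [heading=180, draw]
  -- iteration 2/3 --
  LT 270: heading 180 -> 90
  PD: pen down
  FD 19: (-38,4) -> (-38,23) [heading=90, draw]
  FD 16: (-38,23) -> (-38,39) [heading=90, draw]
  -- iteration 3/3 --
  LT 270: heading 90 -> 0
  PD: pen down
  FD 19: (-38,39) -> (-19,39) [heading=0, draw]
  FD 16: (-19,39) -> (-3,39) [heading=0, draw]
]
RT 90: heading 0 -> 270
LT 180: heading 270 -> 90
FD 18: (-3,39) -> (-3,57) [heading=90, draw]
Final: pos=(-3,57), heading=90, 7 segment(s) drawn

Segment endpoints: x in {-38, -38, -38, -22, -19, -3, -3, -3}, y in {4, 4, 4, 23, 39, 39, 39, 57}
xmin=-38, ymin=4, xmax=-3, ymax=57

Answer: -38 4 -3 57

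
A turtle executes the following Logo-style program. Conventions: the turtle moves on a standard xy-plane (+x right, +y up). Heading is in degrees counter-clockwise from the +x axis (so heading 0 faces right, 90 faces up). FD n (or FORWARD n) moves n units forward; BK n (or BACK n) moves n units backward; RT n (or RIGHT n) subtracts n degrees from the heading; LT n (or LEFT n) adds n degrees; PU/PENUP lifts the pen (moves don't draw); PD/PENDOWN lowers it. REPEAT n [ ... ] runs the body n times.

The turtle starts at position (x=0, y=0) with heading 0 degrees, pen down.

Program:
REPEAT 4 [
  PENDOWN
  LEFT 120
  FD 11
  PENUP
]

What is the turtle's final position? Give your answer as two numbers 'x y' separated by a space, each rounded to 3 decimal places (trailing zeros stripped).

Answer: -5.5 9.526

Derivation:
Executing turtle program step by step:
Start: pos=(0,0), heading=0, pen down
REPEAT 4 [
  -- iteration 1/4 --
  PD: pen down
  LT 120: heading 0 -> 120
  FD 11: (0,0) -> (-5.5,9.526) [heading=120, draw]
  PU: pen up
  -- iteration 2/4 --
  PD: pen down
  LT 120: heading 120 -> 240
  FD 11: (-5.5,9.526) -> (-11,0) [heading=240, draw]
  PU: pen up
  -- iteration 3/4 --
  PD: pen down
  LT 120: heading 240 -> 0
  FD 11: (-11,0) -> (0,0) [heading=0, draw]
  PU: pen up
  -- iteration 4/4 --
  PD: pen down
  LT 120: heading 0 -> 120
  FD 11: (0,0) -> (-5.5,9.526) [heading=120, draw]
  PU: pen up
]
Final: pos=(-5.5,9.526), heading=120, 4 segment(s) drawn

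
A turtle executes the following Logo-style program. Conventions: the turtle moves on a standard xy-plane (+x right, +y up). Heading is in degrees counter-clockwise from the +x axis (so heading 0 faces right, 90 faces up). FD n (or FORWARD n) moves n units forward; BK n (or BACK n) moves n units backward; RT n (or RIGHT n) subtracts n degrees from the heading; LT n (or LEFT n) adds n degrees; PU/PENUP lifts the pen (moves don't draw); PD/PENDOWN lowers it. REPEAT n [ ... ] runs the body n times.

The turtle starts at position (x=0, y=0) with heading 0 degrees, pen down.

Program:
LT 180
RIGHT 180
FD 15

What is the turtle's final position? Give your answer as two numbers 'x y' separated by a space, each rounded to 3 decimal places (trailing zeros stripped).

Answer: 15 0

Derivation:
Executing turtle program step by step:
Start: pos=(0,0), heading=0, pen down
LT 180: heading 0 -> 180
RT 180: heading 180 -> 0
FD 15: (0,0) -> (15,0) [heading=0, draw]
Final: pos=(15,0), heading=0, 1 segment(s) drawn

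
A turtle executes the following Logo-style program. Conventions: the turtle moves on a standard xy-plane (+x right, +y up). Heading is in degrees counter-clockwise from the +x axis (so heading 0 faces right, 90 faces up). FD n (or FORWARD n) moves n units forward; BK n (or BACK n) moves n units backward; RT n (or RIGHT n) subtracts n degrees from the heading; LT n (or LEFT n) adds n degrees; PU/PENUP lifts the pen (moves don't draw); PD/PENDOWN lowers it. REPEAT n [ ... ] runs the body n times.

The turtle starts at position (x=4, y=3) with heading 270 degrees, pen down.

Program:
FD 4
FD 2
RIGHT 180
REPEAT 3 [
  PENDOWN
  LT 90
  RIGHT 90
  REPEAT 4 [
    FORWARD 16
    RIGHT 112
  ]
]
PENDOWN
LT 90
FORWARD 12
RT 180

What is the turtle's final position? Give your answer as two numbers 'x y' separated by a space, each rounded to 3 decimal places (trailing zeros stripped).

Executing turtle program step by step:
Start: pos=(4,3), heading=270, pen down
FD 4: (4,3) -> (4,-1) [heading=270, draw]
FD 2: (4,-1) -> (4,-3) [heading=270, draw]
RT 180: heading 270 -> 90
REPEAT 3 [
  -- iteration 1/3 --
  PD: pen down
  LT 90: heading 90 -> 180
  RT 90: heading 180 -> 90
  REPEAT 4 [
    -- iteration 1/4 --
    FD 16: (4,-3) -> (4,13) [heading=90, draw]
    RT 112: heading 90 -> 338
    -- iteration 2/4 --
    FD 16: (4,13) -> (18.835,7.006) [heading=338, draw]
    RT 112: heading 338 -> 226
    -- iteration 3/4 --
    FD 16: (18.835,7.006) -> (7.72,-4.503) [heading=226, draw]
    RT 112: heading 226 -> 114
    -- iteration 4/4 --
    FD 16: (7.72,-4.503) -> (1.213,10.114) [heading=114, draw]
    RT 112: heading 114 -> 2
  ]
  -- iteration 2/3 --
  PD: pen down
  LT 90: heading 2 -> 92
  RT 90: heading 92 -> 2
  REPEAT 4 [
    -- iteration 1/4 --
    FD 16: (1.213,10.114) -> (17.203,10.672) [heading=2, draw]
    RT 112: heading 2 -> 250
    -- iteration 2/4 --
    FD 16: (17.203,10.672) -> (11.731,-4.363) [heading=250, draw]
    RT 112: heading 250 -> 138
    -- iteration 3/4 --
    FD 16: (11.731,-4.363) -> (-0.16,6.343) [heading=138, draw]
    RT 112: heading 138 -> 26
    -- iteration 4/4 --
    FD 16: (-0.16,6.343) -> (14.221,13.357) [heading=26, draw]
    RT 112: heading 26 -> 274
  ]
  -- iteration 3/3 --
  PD: pen down
  LT 90: heading 274 -> 4
  RT 90: heading 4 -> 274
  REPEAT 4 [
    -- iteration 1/4 --
    FD 16: (14.221,13.357) -> (15.337,-2.604) [heading=274, draw]
    RT 112: heading 274 -> 162
    -- iteration 2/4 --
    FD 16: (15.337,-2.604) -> (0.12,2.34) [heading=162, draw]
    RT 112: heading 162 -> 50
    -- iteration 3/4 --
    FD 16: (0.12,2.34) -> (10.405,14.597) [heading=50, draw]
    RT 112: heading 50 -> 298
    -- iteration 4/4 --
    FD 16: (10.405,14.597) -> (17.916,0.47) [heading=298, draw]
    RT 112: heading 298 -> 186
  ]
]
PD: pen down
LT 90: heading 186 -> 276
FD 12: (17.916,0.47) -> (19.171,-11.465) [heading=276, draw]
RT 180: heading 276 -> 96
Final: pos=(19.171,-11.465), heading=96, 15 segment(s) drawn

Answer: 19.171 -11.465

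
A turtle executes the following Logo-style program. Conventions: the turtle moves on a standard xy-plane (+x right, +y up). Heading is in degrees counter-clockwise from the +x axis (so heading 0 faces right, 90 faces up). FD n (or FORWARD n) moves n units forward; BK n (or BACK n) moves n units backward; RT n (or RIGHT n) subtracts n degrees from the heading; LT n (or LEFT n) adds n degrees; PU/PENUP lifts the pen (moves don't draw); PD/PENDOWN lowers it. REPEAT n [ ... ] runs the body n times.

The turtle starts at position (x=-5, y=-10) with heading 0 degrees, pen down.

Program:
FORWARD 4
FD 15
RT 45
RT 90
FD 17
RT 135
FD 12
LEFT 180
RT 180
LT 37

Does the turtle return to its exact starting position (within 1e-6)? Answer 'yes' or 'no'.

Executing turtle program step by step:
Start: pos=(-5,-10), heading=0, pen down
FD 4: (-5,-10) -> (-1,-10) [heading=0, draw]
FD 15: (-1,-10) -> (14,-10) [heading=0, draw]
RT 45: heading 0 -> 315
RT 90: heading 315 -> 225
FD 17: (14,-10) -> (1.979,-22.021) [heading=225, draw]
RT 135: heading 225 -> 90
FD 12: (1.979,-22.021) -> (1.979,-10.021) [heading=90, draw]
LT 180: heading 90 -> 270
RT 180: heading 270 -> 90
LT 37: heading 90 -> 127
Final: pos=(1.979,-10.021), heading=127, 4 segment(s) drawn

Start position: (-5, -10)
Final position: (1.979, -10.021)
Distance = 6.979; >= 1e-6 -> NOT closed

Answer: no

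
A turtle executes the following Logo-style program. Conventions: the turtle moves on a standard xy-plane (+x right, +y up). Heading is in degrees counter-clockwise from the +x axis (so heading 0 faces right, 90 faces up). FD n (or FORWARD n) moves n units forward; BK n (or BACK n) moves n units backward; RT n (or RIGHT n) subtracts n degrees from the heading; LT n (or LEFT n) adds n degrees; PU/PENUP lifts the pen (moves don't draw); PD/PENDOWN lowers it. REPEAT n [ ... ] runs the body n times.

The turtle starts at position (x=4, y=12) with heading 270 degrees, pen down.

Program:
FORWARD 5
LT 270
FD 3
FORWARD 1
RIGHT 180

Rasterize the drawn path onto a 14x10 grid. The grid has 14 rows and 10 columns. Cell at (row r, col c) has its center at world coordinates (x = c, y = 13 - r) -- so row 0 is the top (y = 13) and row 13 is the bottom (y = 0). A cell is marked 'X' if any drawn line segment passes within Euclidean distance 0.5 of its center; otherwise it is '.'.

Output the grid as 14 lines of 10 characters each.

Segment 0: (4,12) -> (4,7)
Segment 1: (4,7) -> (1,7)
Segment 2: (1,7) -> (-0,7)

Answer: ..........
....X.....
....X.....
....X.....
....X.....
....X.....
XXXXX.....
..........
..........
..........
..........
..........
..........
..........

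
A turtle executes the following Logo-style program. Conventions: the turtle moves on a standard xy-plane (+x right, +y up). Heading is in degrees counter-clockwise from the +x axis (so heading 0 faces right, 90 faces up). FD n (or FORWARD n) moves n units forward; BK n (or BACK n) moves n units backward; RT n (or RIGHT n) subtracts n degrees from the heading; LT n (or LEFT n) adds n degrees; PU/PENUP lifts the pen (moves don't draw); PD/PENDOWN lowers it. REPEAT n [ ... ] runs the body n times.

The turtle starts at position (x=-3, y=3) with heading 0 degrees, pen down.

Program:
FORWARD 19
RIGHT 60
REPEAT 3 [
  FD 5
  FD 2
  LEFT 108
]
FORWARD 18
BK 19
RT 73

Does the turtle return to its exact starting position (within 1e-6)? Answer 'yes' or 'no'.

Executing turtle program step by step:
Start: pos=(-3,3), heading=0, pen down
FD 19: (-3,3) -> (16,3) [heading=0, draw]
RT 60: heading 0 -> 300
REPEAT 3 [
  -- iteration 1/3 --
  FD 5: (16,3) -> (18.5,-1.33) [heading=300, draw]
  FD 2: (18.5,-1.33) -> (19.5,-3.062) [heading=300, draw]
  LT 108: heading 300 -> 48
  -- iteration 2/3 --
  FD 5: (19.5,-3.062) -> (22.846,0.654) [heading=48, draw]
  FD 2: (22.846,0.654) -> (24.184,2.14) [heading=48, draw]
  LT 108: heading 48 -> 156
  -- iteration 3/3 --
  FD 5: (24.184,2.14) -> (19.616,4.174) [heading=156, draw]
  FD 2: (19.616,4.174) -> (17.789,4.987) [heading=156, draw]
  LT 108: heading 156 -> 264
]
FD 18: (17.789,4.987) -> (15.908,-12.914) [heading=264, draw]
BK 19: (15.908,-12.914) -> (17.894,5.982) [heading=264, draw]
RT 73: heading 264 -> 191
Final: pos=(17.894,5.982), heading=191, 9 segment(s) drawn

Start position: (-3, 3)
Final position: (17.894, 5.982)
Distance = 21.105; >= 1e-6 -> NOT closed

Answer: no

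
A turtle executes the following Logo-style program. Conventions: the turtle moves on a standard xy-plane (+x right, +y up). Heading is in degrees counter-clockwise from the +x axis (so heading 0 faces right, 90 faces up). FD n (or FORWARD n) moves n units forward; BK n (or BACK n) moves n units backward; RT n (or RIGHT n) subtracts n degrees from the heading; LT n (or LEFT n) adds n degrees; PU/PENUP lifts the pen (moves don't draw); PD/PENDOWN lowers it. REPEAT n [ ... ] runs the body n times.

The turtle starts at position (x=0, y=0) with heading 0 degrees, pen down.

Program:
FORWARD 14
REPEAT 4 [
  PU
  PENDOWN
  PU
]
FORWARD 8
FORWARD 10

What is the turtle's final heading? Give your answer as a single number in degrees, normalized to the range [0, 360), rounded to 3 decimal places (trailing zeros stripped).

Answer: 0

Derivation:
Executing turtle program step by step:
Start: pos=(0,0), heading=0, pen down
FD 14: (0,0) -> (14,0) [heading=0, draw]
REPEAT 4 [
  -- iteration 1/4 --
  PU: pen up
  PD: pen down
  PU: pen up
  -- iteration 2/4 --
  PU: pen up
  PD: pen down
  PU: pen up
  -- iteration 3/4 --
  PU: pen up
  PD: pen down
  PU: pen up
  -- iteration 4/4 --
  PU: pen up
  PD: pen down
  PU: pen up
]
FD 8: (14,0) -> (22,0) [heading=0, move]
FD 10: (22,0) -> (32,0) [heading=0, move]
Final: pos=(32,0), heading=0, 1 segment(s) drawn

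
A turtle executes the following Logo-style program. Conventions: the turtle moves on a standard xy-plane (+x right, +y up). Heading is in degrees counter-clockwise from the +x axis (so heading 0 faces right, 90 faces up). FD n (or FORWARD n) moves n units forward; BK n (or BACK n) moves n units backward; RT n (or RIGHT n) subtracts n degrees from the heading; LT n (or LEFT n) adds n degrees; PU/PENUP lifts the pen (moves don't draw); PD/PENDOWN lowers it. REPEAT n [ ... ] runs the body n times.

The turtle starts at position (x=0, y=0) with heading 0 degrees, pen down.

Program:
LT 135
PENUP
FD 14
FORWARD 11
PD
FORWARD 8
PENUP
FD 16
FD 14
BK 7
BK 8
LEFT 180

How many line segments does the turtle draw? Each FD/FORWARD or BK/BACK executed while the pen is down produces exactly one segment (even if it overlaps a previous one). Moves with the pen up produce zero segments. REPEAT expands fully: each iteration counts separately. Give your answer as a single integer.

Executing turtle program step by step:
Start: pos=(0,0), heading=0, pen down
LT 135: heading 0 -> 135
PU: pen up
FD 14: (0,0) -> (-9.899,9.899) [heading=135, move]
FD 11: (-9.899,9.899) -> (-17.678,17.678) [heading=135, move]
PD: pen down
FD 8: (-17.678,17.678) -> (-23.335,23.335) [heading=135, draw]
PU: pen up
FD 16: (-23.335,23.335) -> (-34.648,34.648) [heading=135, move]
FD 14: (-34.648,34.648) -> (-44.548,44.548) [heading=135, move]
BK 7: (-44.548,44.548) -> (-39.598,39.598) [heading=135, move]
BK 8: (-39.598,39.598) -> (-33.941,33.941) [heading=135, move]
LT 180: heading 135 -> 315
Final: pos=(-33.941,33.941), heading=315, 1 segment(s) drawn
Segments drawn: 1

Answer: 1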